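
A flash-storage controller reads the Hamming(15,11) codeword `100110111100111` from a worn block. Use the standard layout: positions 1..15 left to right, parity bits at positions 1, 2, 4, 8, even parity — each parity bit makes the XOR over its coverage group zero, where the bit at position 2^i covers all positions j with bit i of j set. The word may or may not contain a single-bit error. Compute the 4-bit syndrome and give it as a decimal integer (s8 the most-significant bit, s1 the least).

s1: b1⊕b3⊕b5⊕b7⊕b9⊕b11⊕b13⊕b15 = 1⊕0⊕1⊕1⊕1⊕0⊕1⊕1 = 0
s2: b2⊕b3⊕b6⊕b7⊕b10⊕b11⊕b14⊕b15 = 0⊕0⊕0⊕1⊕1⊕0⊕1⊕1 = 0
s4: b4⊕b5⊕b6⊕b7⊕b12⊕b13⊕b14⊕b15 = 1⊕1⊕0⊕1⊕0⊕1⊕1⊕1 = 0
s8: b8⊕b9⊕b10⊕b11⊕b12⊕b13⊕b14⊕b15 = 1⊕1⊕1⊕0⊕0⊕1⊕1⊕1 = 0
Syndrome (s8...s1) = 0000 → position 0 (no error).

0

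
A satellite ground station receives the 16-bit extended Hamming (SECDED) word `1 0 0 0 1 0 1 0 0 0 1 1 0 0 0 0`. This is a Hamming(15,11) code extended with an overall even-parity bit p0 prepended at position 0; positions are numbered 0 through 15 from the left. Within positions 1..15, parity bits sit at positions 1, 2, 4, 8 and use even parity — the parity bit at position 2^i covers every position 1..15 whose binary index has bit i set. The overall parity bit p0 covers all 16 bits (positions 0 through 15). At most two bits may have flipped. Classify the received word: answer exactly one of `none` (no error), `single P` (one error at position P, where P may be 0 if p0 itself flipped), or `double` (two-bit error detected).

single 3

s1: b1⊕b3⊕b5⊕b7⊕b9⊕b11⊕b13⊕b15 = 0⊕0⊕0⊕0⊕0⊕1⊕0⊕0 = 1
s2: b2⊕b3⊕b6⊕b7⊕b10⊕b11⊕b14⊕b15 = 0⊕0⊕1⊕0⊕1⊕1⊕0⊕0 = 1
s4: b4⊕b5⊕b6⊕b7⊕b12⊕b13⊕b14⊕b15 = 1⊕0⊕1⊕0⊕0⊕0⊕0⊕0 = 0
s8: b8⊕b9⊕b10⊕b11⊕b12⊕b13⊕b14⊕b15 = 0⊕0⊕1⊕1⊕0⊕0⊕0⊕0 = 0
Syndrome (s8...s1) = 0011 → position 3.
Overall parity (XOR of all 16 bits, including p0): 1⊕0⊕0⊕0⊕1⊕0⊕1⊕0⊕0⊕0⊕1⊕1⊕0⊕0⊕0⊕0 = 1
Overall=1, syndrome position=3 → single-bit error at position 3.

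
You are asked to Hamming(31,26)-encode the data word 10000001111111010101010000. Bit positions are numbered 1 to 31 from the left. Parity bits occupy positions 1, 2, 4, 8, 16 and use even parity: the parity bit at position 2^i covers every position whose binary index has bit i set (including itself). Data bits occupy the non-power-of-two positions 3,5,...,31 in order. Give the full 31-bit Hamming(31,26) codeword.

Place data bits at non-power-of-two positions: b3=1, b5=0, b6=0, b7=0, b9=0, b10=0, b11=0, b12=1, b13=1, b14=1, b15=1, b17=1, b18=1, b19=1, b20=0, b21=1, b22=0, b23=1, b24=0, b25=1, b26=0, b27=1, b28=0, b29=0, b30=0, b31=0.
p1 = XOR of data positions {3,5,7,9,11,13,15,17,19,21,23,25,27,29,31} = 1⊕0⊕0⊕0⊕0⊕1⊕1⊕1⊕1⊕1⊕1⊕1⊕1⊕0⊕0 = 1
p2 = XOR of data positions {3,6,7,10,11,14,15,18,19,22,23,26,27,30,31} = 1⊕0⊕0⊕0⊕0⊕1⊕1⊕1⊕1⊕0⊕1⊕0⊕1⊕0⊕0 = 1
p4 = XOR of data positions {5,6,7,12,13,14,15,20,21,22,23,28,29,30,31} = 0⊕0⊕0⊕1⊕1⊕1⊕1⊕0⊕1⊕0⊕1⊕0⊕0⊕0⊕0 = 0
p8 = XOR of data positions {9,10,11,12,13,14,15,24,25,26,27,28,29,30,31} = 0⊕0⊕0⊕1⊕1⊕1⊕1⊕0⊕1⊕0⊕1⊕0⊕0⊕0⊕0 = 0
p16 = XOR of data positions {17,18,19,20,21,22,23,24,25,26,27,28,29,30,31} = 1⊕1⊕1⊕0⊕1⊕0⊕1⊕0⊕1⊕0⊕1⊕0⊕0⊕0⊕0 = 1
Codeword b1..b31 = 1110000000011111111010101010000

1110000000011111111010101010000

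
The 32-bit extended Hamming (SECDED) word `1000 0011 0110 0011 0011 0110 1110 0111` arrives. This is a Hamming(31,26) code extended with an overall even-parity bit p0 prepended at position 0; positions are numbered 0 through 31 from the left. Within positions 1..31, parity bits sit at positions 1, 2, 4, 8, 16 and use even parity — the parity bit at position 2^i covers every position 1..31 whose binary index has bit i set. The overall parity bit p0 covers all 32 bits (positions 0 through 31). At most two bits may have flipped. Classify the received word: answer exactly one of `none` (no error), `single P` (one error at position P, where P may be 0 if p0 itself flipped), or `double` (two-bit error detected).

single 6

s1: b1⊕b3⊕b5⊕b7⊕b9⊕b11⊕b13⊕b15⊕b17⊕b19⊕b21⊕b23⊕b25⊕b27⊕b29⊕b31 = 0⊕0⊕0⊕1⊕1⊕0⊕0⊕1⊕0⊕1⊕1⊕0⊕1⊕0⊕1⊕1 = 0
s2: b2⊕b3⊕b6⊕b7⊕b10⊕b11⊕b14⊕b15⊕b18⊕b19⊕b22⊕b23⊕b26⊕b27⊕b30⊕b31 = 0⊕0⊕1⊕1⊕1⊕0⊕1⊕1⊕1⊕1⊕1⊕0⊕1⊕0⊕1⊕1 = 1
s4: b4⊕b5⊕b6⊕b7⊕b12⊕b13⊕b14⊕b15⊕b20⊕b21⊕b22⊕b23⊕b28⊕b29⊕b30⊕b31 = 0⊕0⊕1⊕1⊕0⊕0⊕1⊕1⊕0⊕1⊕1⊕0⊕0⊕1⊕1⊕1 = 1
s8: b8⊕b9⊕b10⊕b11⊕b12⊕b13⊕b14⊕b15⊕b24⊕b25⊕b26⊕b27⊕b28⊕b29⊕b30⊕b31 = 0⊕1⊕1⊕0⊕0⊕0⊕1⊕1⊕1⊕1⊕1⊕0⊕0⊕1⊕1⊕1 = 0
s16: b16⊕b17⊕b18⊕b19⊕b20⊕b21⊕b22⊕b23⊕b24⊕b25⊕b26⊕b27⊕b28⊕b29⊕b30⊕b31 = 0⊕0⊕1⊕1⊕0⊕1⊕1⊕0⊕1⊕1⊕1⊕0⊕0⊕1⊕1⊕1 = 0
Syndrome (s16...s1) = 00110 → position 6.
Overall parity (XOR of all 32 bits, including p0): 1⊕0⊕0⊕0⊕0⊕0⊕1⊕1⊕0⊕1⊕1⊕0⊕0⊕0⊕1⊕1⊕0⊕0⊕1⊕1⊕0⊕1⊕1⊕0⊕1⊕1⊕1⊕0⊕0⊕1⊕1⊕1 = 1
Overall=1, syndrome position=6 → single-bit error at position 6.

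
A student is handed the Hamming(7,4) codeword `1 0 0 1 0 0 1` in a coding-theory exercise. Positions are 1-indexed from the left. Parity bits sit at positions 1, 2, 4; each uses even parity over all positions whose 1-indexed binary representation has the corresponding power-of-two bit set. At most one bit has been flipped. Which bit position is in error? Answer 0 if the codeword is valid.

2

s1: b1⊕b3⊕b5⊕b7 = 1⊕0⊕0⊕1 = 0
s2: b2⊕b3⊕b6⊕b7 = 0⊕0⊕0⊕1 = 1
s4: b4⊕b5⊕b6⊕b7 = 1⊕0⊕0⊕1 = 0
Syndrome (s4...s1) = 010 → position 2.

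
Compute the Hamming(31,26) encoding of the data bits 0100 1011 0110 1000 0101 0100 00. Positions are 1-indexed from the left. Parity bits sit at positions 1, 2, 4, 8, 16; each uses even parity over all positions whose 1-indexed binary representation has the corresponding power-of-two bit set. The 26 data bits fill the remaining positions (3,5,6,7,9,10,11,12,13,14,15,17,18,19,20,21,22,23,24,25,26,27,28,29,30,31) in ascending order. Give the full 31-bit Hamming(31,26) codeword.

1001100110110110010000101010000

Place data bits at non-power-of-two positions: b3=0, b5=1, b6=0, b7=0, b9=1, b10=0, b11=1, b12=1, b13=0, b14=1, b15=1, b17=0, b18=1, b19=0, b20=0, b21=0, b22=0, b23=1, b24=0, b25=1, b26=0, b27=1, b28=0, b29=0, b30=0, b31=0.
p1 = XOR of data positions {3,5,7,9,11,13,15,17,19,21,23,25,27,29,31} = 0⊕1⊕0⊕1⊕1⊕0⊕1⊕0⊕0⊕0⊕1⊕1⊕1⊕0⊕0 = 1
p2 = XOR of data positions {3,6,7,10,11,14,15,18,19,22,23,26,27,30,31} = 0⊕0⊕0⊕0⊕1⊕1⊕1⊕1⊕0⊕0⊕1⊕0⊕1⊕0⊕0 = 0
p4 = XOR of data positions {5,6,7,12,13,14,15,20,21,22,23,28,29,30,31} = 1⊕0⊕0⊕1⊕0⊕1⊕1⊕0⊕0⊕0⊕1⊕0⊕0⊕0⊕0 = 1
p8 = XOR of data positions {9,10,11,12,13,14,15,24,25,26,27,28,29,30,31} = 1⊕0⊕1⊕1⊕0⊕1⊕1⊕0⊕1⊕0⊕1⊕0⊕0⊕0⊕0 = 1
p16 = XOR of data positions {17,18,19,20,21,22,23,24,25,26,27,28,29,30,31} = 0⊕1⊕0⊕0⊕0⊕0⊕1⊕0⊕1⊕0⊕1⊕0⊕0⊕0⊕0 = 0
Codeword b1..b31 = 1001100110110110010000101010000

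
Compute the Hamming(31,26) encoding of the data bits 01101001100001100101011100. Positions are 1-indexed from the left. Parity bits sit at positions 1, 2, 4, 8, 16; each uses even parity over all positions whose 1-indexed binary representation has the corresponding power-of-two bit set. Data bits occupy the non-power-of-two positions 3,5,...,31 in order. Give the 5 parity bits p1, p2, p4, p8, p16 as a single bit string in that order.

Place data bits at non-power-of-two positions: b3=0, b5=1, b6=1, b7=0, b9=1, b10=0, b11=0, b12=1, b13=1, b14=0, b15=0, b17=0, b18=0, b19=1, b20=1, b21=0, b22=0, b23=1, b24=0, b25=1, b26=0, b27=1, b28=1, b29=1, b30=0, b31=0.
p1 = XOR of data positions {3,5,7,9,11,13,15,17,19,21,23,25,27,29,31} = 0⊕1⊕0⊕1⊕0⊕1⊕0⊕0⊕1⊕0⊕1⊕1⊕1⊕1⊕0 = 0
p2 = XOR of data positions {3,6,7,10,11,14,15,18,19,22,23,26,27,30,31} = 0⊕1⊕0⊕0⊕0⊕0⊕0⊕0⊕1⊕0⊕1⊕0⊕1⊕0⊕0 = 0
p4 = XOR of data positions {5,6,7,12,13,14,15,20,21,22,23,28,29,30,31} = 1⊕1⊕0⊕1⊕1⊕0⊕0⊕1⊕0⊕0⊕1⊕1⊕1⊕0⊕0 = 0
p8 = XOR of data positions {9,10,11,12,13,14,15,24,25,26,27,28,29,30,31} = 1⊕0⊕0⊕1⊕1⊕0⊕0⊕0⊕1⊕0⊕1⊕1⊕1⊕0⊕0 = 1
p16 = XOR of data positions {17,18,19,20,21,22,23,24,25,26,27,28,29,30,31} = 0⊕0⊕1⊕1⊕0⊕0⊕1⊕0⊕1⊕0⊕1⊕1⊕1⊕0⊕0 = 1
Parity bits p1,p2,p4,p8,p16 = 00011

00011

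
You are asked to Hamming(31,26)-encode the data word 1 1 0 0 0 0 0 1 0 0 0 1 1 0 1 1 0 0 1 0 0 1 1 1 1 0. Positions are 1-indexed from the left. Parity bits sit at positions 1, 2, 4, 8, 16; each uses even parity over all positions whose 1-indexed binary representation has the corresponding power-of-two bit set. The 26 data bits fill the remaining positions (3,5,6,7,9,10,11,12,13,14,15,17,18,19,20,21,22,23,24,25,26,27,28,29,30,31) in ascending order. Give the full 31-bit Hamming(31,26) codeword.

Place data bits at non-power-of-two positions: b3=1, b5=1, b6=0, b7=0, b9=0, b10=0, b11=0, b12=1, b13=0, b14=0, b15=0, b17=1, b18=1, b19=0, b20=1, b21=1, b22=0, b23=0, b24=1, b25=0, b26=0, b27=1, b28=1, b29=1, b30=1, b31=0.
p1 = XOR of data positions {3,5,7,9,11,13,15,17,19,21,23,25,27,29,31} = 1⊕1⊕0⊕0⊕0⊕0⊕0⊕1⊕0⊕1⊕0⊕0⊕1⊕1⊕0 = 0
p2 = XOR of data positions {3,6,7,10,11,14,15,18,19,22,23,26,27,30,31} = 1⊕0⊕0⊕0⊕0⊕0⊕0⊕1⊕0⊕0⊕0⊕0⊕1⊕1⊕0 = 0
p4 = XOR of data positions {5,6,7,12,13,14,15,20,21,22,23,28,29,30,31} = 1⊕0⊕0⊕1⊕0⊕0⊕0⊕1⊕1⊕0⊕0⊕1⊕1⊕1⊕0 = 1
p8 = XOR of data positions {9,10,11,12,13,14,15,24,25,26,27,28,29,30,31} = 0⊕0⊕0⊕1⊕0⊕0⊕0⊕1⊕0⊕0⊕1⊕1⊕1⊕1⊕0 = 0
p16 = XOR of data positions {17,18,19,20,21,22,23,24,25,26,27,28,29,30,31} = 1⊕1⊕0⊕1⊕1⊕0⊕0⊕1⊕0⊕0⊕1⊕1⊕1⊕1⊕0 = 1
Codeword b1..b31 = 0011100000010001110110010011110

0011100000010001110110010011110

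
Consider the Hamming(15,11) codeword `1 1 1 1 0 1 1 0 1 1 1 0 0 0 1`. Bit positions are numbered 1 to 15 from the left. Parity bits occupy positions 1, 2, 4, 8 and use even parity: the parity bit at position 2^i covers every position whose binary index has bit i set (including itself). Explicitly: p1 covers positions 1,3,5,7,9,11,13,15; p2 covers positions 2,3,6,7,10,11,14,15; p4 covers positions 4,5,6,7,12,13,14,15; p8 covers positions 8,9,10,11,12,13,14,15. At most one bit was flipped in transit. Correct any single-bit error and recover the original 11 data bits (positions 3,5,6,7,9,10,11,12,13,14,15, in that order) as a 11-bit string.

10111110001

s1: b1⊕b3⊕b5⊕b7⊕b9⊕b11⊕b13⊕b15 = 1⊕1⊕0⊕1⊕1⊕1⊕0⊕1 = 0
s2: b2⊕b3⊕b6⊕b7⊕b10⊕b11⊕b14⊕b15 = 1⊕1⊕1⊕1⊕1⊕1⊕0⊕1 = 1
s4: b4⊕b5⊕b6⊕b7⊕b12⊕b13⊕b14⊕b15 = 1⊕0⊕1⊕1⊕0⊕0⊕0⊕1 = 0
s8: b8⊕b9⊕b10⊕b11⊕b12⊕b13⊕b14⊕b15 = 0⊕1⊕1⊕1⊕0⊕0⊕0⊕1 = 0
Syndrome (s8...s1) = 0010 → position 2.
Flip bit 2: corrected codeword = 101101101110001
Data bits at positions 3,5,6,7,9,10,11,12,13,14,15: 10111110001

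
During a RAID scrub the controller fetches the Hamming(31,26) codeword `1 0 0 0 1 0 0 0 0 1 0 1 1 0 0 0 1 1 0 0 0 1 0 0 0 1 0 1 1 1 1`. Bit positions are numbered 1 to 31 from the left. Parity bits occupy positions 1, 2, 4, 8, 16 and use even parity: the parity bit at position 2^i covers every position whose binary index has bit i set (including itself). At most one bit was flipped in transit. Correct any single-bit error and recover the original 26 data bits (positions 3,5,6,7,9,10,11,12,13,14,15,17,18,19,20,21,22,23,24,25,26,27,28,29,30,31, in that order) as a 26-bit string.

01000101100110001000101111

s1: b1⊕b3⊕b5⊕b7⊕b9⊕b11⊕b13⊕b15⊕b17⊕b19⊕b21⊕b23⊕b25⊕b27⊕b29⊕b31 = 1⊕0⊕1⊕0⊕0⊕0⊕1⊕0⊕1⊕0⊕0⊕0⊕0⊕0⊕1⊕1 = 0
s2: b2⊕b3⊕b6⊕b7⊕b10⊕b11⊕b14⊕b15⊕b18⊕b19⊕b22⊕b23⊕b26⊕b27⊕b30⊕b31 = 0⊕0⊕0⊕0⊕1⊕0⊕0⊕0⊕1⊕0⊕1⊕0⊕1⊕0⊕1⊕1 = 0
s4: b4⊕b5⊕b6⊕b7⊕b12⊕b13⊕b14⊕b15⊕b20⊕b21⊕b22⊕b23⊕b28⊕b29⊕b30⊕b31 = 0⊕1⊕0⊕0⊕1⊕1⊕0⊕0⊕0⊕0⊕1⊕0⊕1⊕1⊕1⊕1 = 0
s8: b8⊕b9⊕b10⊕b11⊕b12⊕b13⊕b14⊕b15⊕b24⊕b25⊕b26⊕b27⊕b28⊕b29⊕b30⊕b31 = 0⊕0⊕1⊕0⊕1⊕1⊕0⊕0⊕0⊕0⊕1⊕0⊕1⊕1⊕1⊕1 = 0
s16: b16⊕b17⊕b18⊕b19⊕b20⊕b21⊕b22⊕b23⊕b24⊕b25⊕b26⊕b27⊕b28⊕b29⊕b30⊕b31 = 0⊕1⊕1⊕0⊕0⊕0⊕1⊕0⊕0⊕0⊕1⊕0⊕1⊕1⊕1⊕1 = 0
Syndrome (s16...s1) = 00000 → position 0 (no error).
No correction needed.
Data bits at positions 3,5,6,7,9,10,11,12,13,14,15,17,18,19,20,21,22,23,24,25,26,27,28,29,30,31: 01000101100110001000101111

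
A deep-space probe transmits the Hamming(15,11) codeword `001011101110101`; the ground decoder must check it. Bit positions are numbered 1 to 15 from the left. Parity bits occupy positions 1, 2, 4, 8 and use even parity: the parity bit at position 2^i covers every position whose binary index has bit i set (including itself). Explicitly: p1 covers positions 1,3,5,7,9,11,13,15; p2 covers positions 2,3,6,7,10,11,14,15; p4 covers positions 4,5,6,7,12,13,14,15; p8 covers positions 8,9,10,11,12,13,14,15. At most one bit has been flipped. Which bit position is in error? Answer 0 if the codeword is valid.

s1: b1⊕b3⊕b5⊕b7⊕b9⊕b11⊕b13⊕b15 = 0⊕1⊕1⊕1⊕1⊕1⊕1⊕1 = 1
s2: b2⊕b3⊕b6⊕b7⊕b10⊕b11⊕b14⊕b15 = 0⊕1⊕1⊕1⊕1⊕1⊕0⊕1 = 0
s4: b4⊕b5⊕b6⊕b7⊕b12⊕b13⊕b14⊕b15 = 0⊕1⊕1⊕1⊕0⊕1⊕0⊕1 = 1
s8: b8⊕b9⊕b10⊕b11⊕b12⊕b13⊕b14⊕b15 = 0⊕1⊕1⊕1⊕0⊕1⊕0⊕1 = 1
Syndrome (s8...s1) = 1101 → position 13.

13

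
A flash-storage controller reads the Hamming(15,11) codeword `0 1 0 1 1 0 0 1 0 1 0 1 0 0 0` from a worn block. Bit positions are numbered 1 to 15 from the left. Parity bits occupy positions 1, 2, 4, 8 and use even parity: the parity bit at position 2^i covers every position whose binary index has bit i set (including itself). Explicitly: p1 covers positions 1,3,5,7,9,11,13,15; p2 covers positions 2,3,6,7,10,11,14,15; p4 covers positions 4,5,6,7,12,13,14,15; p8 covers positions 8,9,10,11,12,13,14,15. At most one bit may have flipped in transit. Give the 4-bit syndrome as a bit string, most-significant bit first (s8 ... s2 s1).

1101

s1: b1⊕b3⊕b5⊕b7⊕b9⊕b11⊕b13⊕b15 = 0⊕0⊕1⊕0⊕0⊕0⊕0⊕0 = 1
s2: b2⊕b3⊕b6⊕b7⊕b10⊕b11⊕b14⊕b15 = 1⊕0⊕0⊕0⊕1⊕0⊕0⊕0 = 0
s4: b4⊕b5⊕b6⊕b7⊕b12⊕b13⊕b14⊕b15 = 1⊕1⊕0⊕0⊕1⊕0⊕0⊕0 = 1
s8: b8⊕b9⊕b10⊕b11⊕b12⊕b13⊕b14⊕b15 = 1⊕0⊕1⊕0⊕1⊕0⊕0⊕0 = 1
Syndrome (s8...s1) = 1101 → position 13.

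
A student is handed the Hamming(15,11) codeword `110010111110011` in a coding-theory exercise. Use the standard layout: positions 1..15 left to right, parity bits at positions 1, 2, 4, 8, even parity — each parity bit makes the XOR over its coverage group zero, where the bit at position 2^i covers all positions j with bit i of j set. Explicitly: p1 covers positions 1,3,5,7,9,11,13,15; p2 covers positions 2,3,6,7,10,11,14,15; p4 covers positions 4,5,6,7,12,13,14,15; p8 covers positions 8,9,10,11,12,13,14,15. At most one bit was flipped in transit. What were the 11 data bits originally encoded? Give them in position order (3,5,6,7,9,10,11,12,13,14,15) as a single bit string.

01011110011

s1: b1⊕b3⊕b5⊕b7⊕b9⊕b11⊕b13⊕b15 = 1⊕0⊕1⊕1⊕1⊕1⊕0⊕1 = 0
s2: b2⊕b3⊕b6⊕b7⊕b10⊕b11⊕b14⊕b15 = 1⊕0⊕0⊕1⊕1⊕1⊕1⊕1 = 0
s4: b4⊕b5⊕b6⊕b7⊕b12⊕b13⊕b14⊕b15 = 0⊕1⊕0⊕1⊕0⊕0⊕1⊕1 = 0
s8: b8⊕b9⊕b10⊕b11⊕b12⊕b13⊕b14⊕b15 = 1⊕1⊕1⊕1⊕0⊕0⊕1⊕1 = 0
Syndrome (s8...s1) = 0000 → position 0 (no error).
No correction needed.
Data bits at positions 3,5,6,7,9,10,11,12,13,14,15: 01011110011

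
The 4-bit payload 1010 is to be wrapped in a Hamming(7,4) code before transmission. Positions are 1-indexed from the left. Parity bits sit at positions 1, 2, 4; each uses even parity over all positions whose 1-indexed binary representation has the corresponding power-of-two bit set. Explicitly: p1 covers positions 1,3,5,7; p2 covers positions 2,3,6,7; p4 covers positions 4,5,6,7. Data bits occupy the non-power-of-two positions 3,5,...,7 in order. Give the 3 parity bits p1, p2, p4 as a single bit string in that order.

101

Place data bits at non-power-of-two positions: b3=1, b5=0, b6=1, b7=0.
p1 = XOR of data positions {3,5,7} = 1⊕0⊕0 = 1
p2 = XOR of data positions {3,6,7} = 1⊕1⊕0 = 0
p4 = XOR of data positions {5,6,7} = 0⊕1⊕0 = 1
Parity bits p1,p2,p4 = 101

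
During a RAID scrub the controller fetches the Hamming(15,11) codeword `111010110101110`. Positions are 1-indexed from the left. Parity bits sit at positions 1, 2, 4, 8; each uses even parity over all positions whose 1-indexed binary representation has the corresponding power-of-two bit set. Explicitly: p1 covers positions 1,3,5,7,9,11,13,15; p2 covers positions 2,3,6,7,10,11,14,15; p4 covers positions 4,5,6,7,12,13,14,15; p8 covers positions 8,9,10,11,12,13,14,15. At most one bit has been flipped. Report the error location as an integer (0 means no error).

s1: b1⊕b3⊕b5⊕b7⊕b9⊕b11⊕b13⊕b15 = 1⊕1⊕1⊕1⊕0⊕0⊕1⊕0 = 1
s2: b2⊕b3⊕b6⊕b7⊕b10⊕b11⊕b14⊕b15 = 1⊕1⊕0⊕1⊕1⊕0⊕1⊕0 = 1
s4: b4⊕b5⊕b6⊕b7⊕b12⊕b13⊕b14⊕b15 = 0⊕1⊕0⊕1⊕1⊕1⊕1⊕0 = 1
s8: b8⊕b9⊕b10⊕b11⊕b12⊕b13⊕b14⊕b15 = 1⊕0⊕1⊕0⊕1⊕1⊕1⊕0 = 1
Syndrome (s8...s1) = 1111 → position 15.

15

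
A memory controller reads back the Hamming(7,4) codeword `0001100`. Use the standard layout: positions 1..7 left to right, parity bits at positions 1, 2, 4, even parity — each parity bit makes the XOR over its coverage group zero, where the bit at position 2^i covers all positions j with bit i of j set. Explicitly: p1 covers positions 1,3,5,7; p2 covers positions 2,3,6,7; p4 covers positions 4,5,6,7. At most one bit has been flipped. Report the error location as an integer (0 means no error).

1

s1: b1⊕b3⊕b5⊕b7 = 0⊕0⊕1⊕0 = 1
s2: b2⊕b3⊕b6⊕b7 = 0⊕0⊕0⊕0 = 0
s4: b4⊕b5⊕b6⊕b7 = 1⊕1⊕0⊕0 = 0
Syndrome (s4...s1) = 001 → position 1.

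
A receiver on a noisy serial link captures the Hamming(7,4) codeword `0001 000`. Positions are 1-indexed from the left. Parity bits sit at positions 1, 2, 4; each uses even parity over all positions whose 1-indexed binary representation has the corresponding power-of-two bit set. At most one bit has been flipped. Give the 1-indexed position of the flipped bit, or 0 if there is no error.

4

s1: b1⊕b3⊕b5⊕b7 = 0⊕0⊕0⊕0 = 0
s2: b2⊕b3⊕b6⊕b7 = 0⊕0⊕0⊕0 = 0
s4: b4⊕b5⊕b6⊕b7 = 1⊕0⊕0⊕0 = 1
Syndrome (s4...s1) = 100 → position 4.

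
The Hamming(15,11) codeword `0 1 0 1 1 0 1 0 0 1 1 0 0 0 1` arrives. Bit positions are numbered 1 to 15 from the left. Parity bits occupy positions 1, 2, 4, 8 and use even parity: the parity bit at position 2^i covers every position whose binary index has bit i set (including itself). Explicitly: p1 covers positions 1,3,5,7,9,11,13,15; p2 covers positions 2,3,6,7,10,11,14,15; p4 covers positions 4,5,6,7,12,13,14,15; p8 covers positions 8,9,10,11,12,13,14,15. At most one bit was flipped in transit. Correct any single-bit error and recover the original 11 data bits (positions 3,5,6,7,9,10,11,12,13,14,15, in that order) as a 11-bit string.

01010010001

s1: b1⊕b3⊕b5⊕b7⊕b9⊕b11⊕b13⊕b15 = 0⊕0⊕1⊕1⊕0⊕1⊕0⊕1 = 0
s2: b2⊕b3⊕b6⊕b7⊕b10⊕b11⊕b14⊕b15 = 1⊕0⊕0⊕1⊕1⊕1⊕0⊕1 = 1
s4: b4⊕b5⊕b6⊕b7⊕b12⊕b13⊕b14⊕b15 = 1⊕1⊕0⊕1⊕0⊕0⊕0⊕1 = 0
s8: b8⊕b9⊕b10⊕b11⊕b12⊕b13⊕b14⊕b15 = 0⊕0⊕1⊕1⊕0⊕0⊕0⊕1 = 1
Syndrome (s8...s1) = 1010 → position 10.
Flip bit 10: corrected codeword = 010110100010001
Data bits at positions 3,5,6,7,9,10,11,12,13,14,15: 01010010001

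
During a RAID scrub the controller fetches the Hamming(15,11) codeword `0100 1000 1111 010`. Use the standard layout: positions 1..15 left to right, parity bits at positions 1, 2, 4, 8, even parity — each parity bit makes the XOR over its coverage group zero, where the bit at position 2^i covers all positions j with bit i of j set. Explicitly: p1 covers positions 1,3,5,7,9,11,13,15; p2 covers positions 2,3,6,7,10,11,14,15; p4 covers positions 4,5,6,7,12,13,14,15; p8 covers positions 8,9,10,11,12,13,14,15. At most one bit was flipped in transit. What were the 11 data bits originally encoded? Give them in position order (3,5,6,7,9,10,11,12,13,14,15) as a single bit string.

s1: b1⊕b3⊕b5⊕b7⊕b9⊕b11⊕b13⊕b15 = 0⊕0⊕1⊕0⊕1⊕1⊕0⊕0 = 1
s2: b2⊕b3⊕b6⊕b7⊕b10⊕b11⊕b14⊕b15 = 1⊕0⊕0⊕0⊕1⊕1⊕1⊕0 = 0
s4: b4⊕b5⊕b6⊕b7⊕b12⊕b13⊕b14⊕b15 = 0⊕1⊕0⊕0⊕1⊕0⊕1⊕0 = 1
s8: b8⊕b9⊕b10⊕b11⊕b12⊕b13⊕b14⊕b15 = 0⊕1⊕1⊕1⊕1⊕0⊕1⊕0 = 1
Syndrome (s8...s1) = 1101 → position 13.
Flip bit 13: corrected codeword = 010010001111110
Data bits at positions 3,5,6,7,9,10,11,12,13,14,15: 01001111110

01001111110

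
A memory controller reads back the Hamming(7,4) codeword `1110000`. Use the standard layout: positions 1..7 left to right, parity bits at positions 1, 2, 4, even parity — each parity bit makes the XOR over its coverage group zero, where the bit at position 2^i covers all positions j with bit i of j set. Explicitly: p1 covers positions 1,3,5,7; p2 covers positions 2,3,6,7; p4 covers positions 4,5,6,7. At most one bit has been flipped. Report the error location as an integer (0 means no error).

0

s1: b1⊕b3⊕b5⊕b7 = 1⊕1⊕0⊕0 = 0
s2: b2⊕b3⊕b6⊕b7 = 1⊕1⊕0⊕0 = 0
s4: b4⊕b5⊕b6⊕b7 = 0⊕0⊕0⊕0 = 0
Syndrome (s4...s1) = 000 → position 0 (no error).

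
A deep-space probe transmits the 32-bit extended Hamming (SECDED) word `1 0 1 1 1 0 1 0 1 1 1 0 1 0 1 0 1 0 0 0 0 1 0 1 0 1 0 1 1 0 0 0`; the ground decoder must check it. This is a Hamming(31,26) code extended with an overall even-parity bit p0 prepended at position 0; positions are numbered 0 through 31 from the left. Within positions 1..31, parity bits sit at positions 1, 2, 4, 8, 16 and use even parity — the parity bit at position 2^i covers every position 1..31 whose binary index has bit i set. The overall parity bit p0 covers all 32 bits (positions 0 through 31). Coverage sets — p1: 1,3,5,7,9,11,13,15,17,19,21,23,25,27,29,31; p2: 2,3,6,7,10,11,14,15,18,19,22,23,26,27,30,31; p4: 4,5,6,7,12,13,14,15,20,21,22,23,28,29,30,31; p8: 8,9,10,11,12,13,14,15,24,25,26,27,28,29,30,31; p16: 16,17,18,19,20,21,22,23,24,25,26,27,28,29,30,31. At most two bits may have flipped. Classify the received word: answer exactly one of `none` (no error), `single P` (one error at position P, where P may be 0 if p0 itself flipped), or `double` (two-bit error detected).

double

s1: b1⊕b3⊕b5⊕b7⊕b9⊕b11⊕b13⊕b15⊕b17⊕b19⊕b21⊕b23⊕b25⊕b27⊕b29⊕b31 = 0⊕1⊕0⊕0⊕1⊕0⊕0⊕0⊕0⊕0⊕1⊕1⊕1⊕1⊕0⊕0 = 0
s2: b2⊕b3⊕b6⊕b7⊕b10⊕b11⊕b14⊕b15⊕b18⊕b19⊕b22⊕b23⊕b26⊕b27⊕b30⊕b31 = 1⊕1⊕1⊕0⊕1⊕0⊕1⊕0⊕0⊕0⊕0⊕1⊕0⊕1⊕0⊕0 = 1
s4: b4⊕b5⊕b6⊕b7⊕b12⊕b13⊕b14⊕b15⊕b20⊕b21⊕b22⊕b23⊕b28⊕b29⊕b30⊕b31 = 1⊕0⊕1⊕0⊕1⊕0⊕1⊕0⊕0⊕1⊕0⊕1⊕1⊕0⊕0⊕0 = 1
s8: b8⊕b9⊕b10⊕b11⊕b12⊕b13⊕b14⊕b15⊕b24⊕b25⊕b26⊕b27⊕b28⊕b29⊕b30⊕b31 = 1⊕1⊕1⊕0⊕1⊕0⊕1⊕0⊕0⊕1⊕0⊕1⊕1⊕0⊕0⊕0 = 0
s16: b16⊕b17⊕b18⊕b19⊕b20⊕b21⊕b22⊕b23⊕b24⊕b25⊕b26⊕b27⊕b28⊕b29⊕b30⊕b31 = 1⊕0⊕0⊕0⊕0⊕1⊕0⊕1⊕0⊕1⊕0⊕1⊕1⊕0⊕0⊕0 = 0
Syndrome (s16...s1) = 00110 → position 6.
Overall parity (XOR of all 32 bits, including p0): 1⊕0⊕1⊕1⊕1⊕0⊕1⊕0⊕1⊕1⊕1⊕0⊕1⊕0⊕1⊕0⊕1⊕0⊕0⊕0⊕0⊕1⊕0⊕1⊕0⊕1⊕0⊕1⊕1⊕0⊕0⊕0 = 0
Overall=0, syndrome position=6 → double-bit error detected (uncorrectable).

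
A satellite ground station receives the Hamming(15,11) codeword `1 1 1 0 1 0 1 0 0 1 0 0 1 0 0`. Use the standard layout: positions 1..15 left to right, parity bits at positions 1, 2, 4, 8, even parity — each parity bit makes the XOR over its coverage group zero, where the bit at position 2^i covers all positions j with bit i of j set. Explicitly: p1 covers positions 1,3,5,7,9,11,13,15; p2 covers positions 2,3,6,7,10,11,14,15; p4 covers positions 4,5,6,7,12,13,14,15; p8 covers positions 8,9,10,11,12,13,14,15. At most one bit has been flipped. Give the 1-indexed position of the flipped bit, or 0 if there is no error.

5

s1: b1⊕b3⊕b5⊕b7⊕b9⊕b11⊕b13⊕b15 = 1⊕1⊕1⊕1⊕0⊕0⊕1⊕0 = 1
s2: b2⊕b3⊕b6⊕b7⊕b10⊕b11⊕b14⊕b15 = 1⊕1⊕0⊕1⊕1⊕0⊕0⊕0 = 0
s4: b4⊕b5⊕b6⊕b7⊕b12⊕b13⊕b14⊕b15 = 0⊕1⊕0⊕1⊕0⊕1⊕0⊕0 = 1
s8: b8⊕b9⊕b10⊕b11⊕b12⊕b13⊕b14⊕b15 = 0⊕0⊕1⊕0⊕0⊕1⊕0⊕0 = 0
Syndrome (s8...s1) = 0101 → position 5.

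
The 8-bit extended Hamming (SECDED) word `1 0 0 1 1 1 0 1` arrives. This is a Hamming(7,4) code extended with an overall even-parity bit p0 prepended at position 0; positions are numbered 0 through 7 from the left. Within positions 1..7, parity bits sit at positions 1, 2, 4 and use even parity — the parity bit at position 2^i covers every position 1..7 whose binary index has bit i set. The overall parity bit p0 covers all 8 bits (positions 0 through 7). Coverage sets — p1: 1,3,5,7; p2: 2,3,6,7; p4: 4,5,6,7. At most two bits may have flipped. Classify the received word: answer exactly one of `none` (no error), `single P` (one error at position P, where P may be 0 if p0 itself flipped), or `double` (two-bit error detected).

single 5

s1: b1⊕b3⊕b5⊕b7 = 0⊕1⊕1⊕1 = 1
s2: b2⊕b3⊕b6⊕b7 = 0⊕1⊕0⊕1 = 0
s4: b4⊕b5⊕b6⊕b7 = 1⊕1⊕0⊕1 = 1
Syndrome (s4...s1) = 101 → position 5.
Overall parity (XOR of all 8 bits, including p0): 1⊕0⊕0⊕1⊕1⊕1⊕0⊕1 = 1
Overall=1, syndrome position=5 → single-bit error at position 5.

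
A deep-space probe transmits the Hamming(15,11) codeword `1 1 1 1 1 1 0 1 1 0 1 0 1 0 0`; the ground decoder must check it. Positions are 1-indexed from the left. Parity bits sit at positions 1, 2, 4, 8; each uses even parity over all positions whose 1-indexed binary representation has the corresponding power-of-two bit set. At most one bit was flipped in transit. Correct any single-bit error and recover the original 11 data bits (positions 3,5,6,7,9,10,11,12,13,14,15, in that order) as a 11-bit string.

s1: b1⊕b3⊕b5⊕b7⊕b9⊕b11⊕b13⊕b15 = 1⊕1⊕1⊕0⊕1⊕1⊕1⊕0 = 0
s2: b2⊕b3⊕b6⊕b7⊕b10⊕b11⊕b14⊕b15 = 1⊕1⊕1⊕0⊕0⊕1⊕0⊕0 = 0
s4: b4⊕b5⊕b6⊕b7⊕b12⊕b13⊕b14⊕b15 = 1⊕1⊕1⊕0⊕0⊕1⊕0⊕0 = 0
s8: b8⊕b9⊕b10⊕b11⊕b12⊕b13⊕b14⊕b15 = 1⊕1⊕0⊕1⊕0⊕1⊕0⊕0 = 0
Syndrome (s8...s1) = 0000 → position 0 (no error).
No correction needed.
Data bits at positions 3,5,6,7,9,10,11,12,13,14,15: 11101010100

11101010100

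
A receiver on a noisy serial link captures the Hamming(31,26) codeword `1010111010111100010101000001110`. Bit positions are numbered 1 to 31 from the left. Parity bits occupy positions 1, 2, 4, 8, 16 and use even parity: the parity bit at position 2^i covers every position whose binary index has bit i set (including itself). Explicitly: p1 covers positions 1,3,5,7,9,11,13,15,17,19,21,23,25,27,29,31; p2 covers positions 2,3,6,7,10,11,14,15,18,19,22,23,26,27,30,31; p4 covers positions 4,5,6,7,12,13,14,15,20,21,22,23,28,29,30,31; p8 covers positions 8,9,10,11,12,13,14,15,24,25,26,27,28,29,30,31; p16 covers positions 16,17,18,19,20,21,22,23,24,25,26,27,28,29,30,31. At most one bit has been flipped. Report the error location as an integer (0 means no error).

4

s1: b1⊕b3⊕b5⊕b7⊕b9⊕b11⊕b13⊕b15⊕b17⊕b19⊕b21⊕b23⊕b25⊕b27⊕b29⊕b31 = 1⊕1⊕1⊕1⊕1⊕1⊕1⊕0⊕0⊕0⊕0⊕0⊕0⊕0⊕1⊕0 = 0
s2: b2⊕b3⊕b6⊕b7⊕b10⊕b11⊕b14⊕b15⊕b18⊕b19⊕b22⊕b23⊕b26⊕b27⊕b30⊕b31 = 0⊕1⊕1⊕1⊕0⊕1⊕1⊕0⊕1⊕0⊕1⊕0⊕0⊕0⊕1⊕0 = 0
s4: b4⊕b5⊕b6⊕b7⊕b12⊕b13⊕b14⊕b15⊕b20⊕b21⊕b22⊕b23⊕b28⊕b29⊕b30⊕b31 = 0⊕1⊕1⊕1⊕1⊕1⊕1⊕0⊕1⊕0⊕1⊕0⊕1⊕1⊕1⊕0 = 1
s8: b8⊕b9⊕b10⊕b11⊕b12⊕b13⊕b14⊕b15⊕b24⊕b25⊕b26⊕b27⊕b28⊕b29⊕b30⊕b31 = 0⊕1⊕0⊕1⊕1⊕1⊕1⊕0⊕0⊕0⊕0⊕0⊕1⊕1⊕1⊕0 = 0
s16: b16⊕b17⊕b18⊕b19⊕b20⊕b21⊕b22⊕b23⊕b24⊕b25⊕b26⊕b27⊕b28⊕b29⊕b30⊕b31 = 0⊕0⊕1⊕0⊕1⊕0⊕1⊕0⊕0⊕0⊕0⊕0⊕1⊕1⊕1⊕0 = 0
Syndrome (s16...s1) = 00100 → position 4.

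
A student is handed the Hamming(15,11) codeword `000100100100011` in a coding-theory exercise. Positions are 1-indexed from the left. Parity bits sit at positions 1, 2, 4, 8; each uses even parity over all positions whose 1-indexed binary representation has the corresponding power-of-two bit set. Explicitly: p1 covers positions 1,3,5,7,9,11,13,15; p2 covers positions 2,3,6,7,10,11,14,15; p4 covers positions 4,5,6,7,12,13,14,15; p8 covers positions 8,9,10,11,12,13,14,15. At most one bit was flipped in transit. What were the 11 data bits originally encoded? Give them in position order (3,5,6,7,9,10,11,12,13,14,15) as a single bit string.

00010100011

s1: b1⊕b3⊕b5⊕b7⊕b9⊕b11⊕b13⊕b15 = 0⊕0⊕0⊕1⊕0⊕0⊕0⊕1 = 0
s2: b2⊕b3⊕b6⊕b7⊕b10⊕b11⊕b14⊕b15 = 0⊕0⊕0⊕1⊕1⊕0⊕1⊕1 = 0
s4: b4⊕b5⊕b6⊕b7⊕b12⊕b13⊕b14⊕b15 = 1⊕0⊕0⊕1⊕0⊕0⊕1⊕1 = 0
s8: b8⊕b9⊕b10⊕b11⊕b12⊕b13⊕b14⊕b15 = 0⊕0⊕1⊕0⊕0⊕0⊕1⊕1 = 1
Syndrome (s8...s1) = 1000 → position 8.
Flip bit 8: corrected codeword = 000100110100011
Data bits at positions 3,5,6,7,9,10,11,12,13,14,15: 00010100011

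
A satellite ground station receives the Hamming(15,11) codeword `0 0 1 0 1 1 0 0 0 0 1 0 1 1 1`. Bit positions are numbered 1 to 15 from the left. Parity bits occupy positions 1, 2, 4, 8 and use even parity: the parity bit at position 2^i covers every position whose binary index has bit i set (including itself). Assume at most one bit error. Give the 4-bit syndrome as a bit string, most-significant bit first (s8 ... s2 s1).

s1: b1⊕b3⊕b5⊕b7⊕b9⊕b11⊕b13⊕b15 = 0⊕1⊕1⊕0⊕0⊕1⊕1⊕1 = 1
s2: b2⊕b3⊕b6⊕b7⊕b10⊕b11⊕b14⊕b15 = 0⊕1⊕1⊕0⊕0⊕1⊕1⊕1 = 1
s4: b4⊕b5⊕b6⊕b7⊕b12⊕b13⊕b14⊕b15 = 0⊕1⊕1⊕0⊕0⊕1⊕1⊕1 = 1
s8: b8⊕b9⊕b10⊕b11⊕b12⊕b13⊕b14⊕b15 = 0⊕0⊕0⊕1⊕0⊕1⊕1⊕1 = 0
Syndrome (s8...s1) = 0111 → position 7.

0111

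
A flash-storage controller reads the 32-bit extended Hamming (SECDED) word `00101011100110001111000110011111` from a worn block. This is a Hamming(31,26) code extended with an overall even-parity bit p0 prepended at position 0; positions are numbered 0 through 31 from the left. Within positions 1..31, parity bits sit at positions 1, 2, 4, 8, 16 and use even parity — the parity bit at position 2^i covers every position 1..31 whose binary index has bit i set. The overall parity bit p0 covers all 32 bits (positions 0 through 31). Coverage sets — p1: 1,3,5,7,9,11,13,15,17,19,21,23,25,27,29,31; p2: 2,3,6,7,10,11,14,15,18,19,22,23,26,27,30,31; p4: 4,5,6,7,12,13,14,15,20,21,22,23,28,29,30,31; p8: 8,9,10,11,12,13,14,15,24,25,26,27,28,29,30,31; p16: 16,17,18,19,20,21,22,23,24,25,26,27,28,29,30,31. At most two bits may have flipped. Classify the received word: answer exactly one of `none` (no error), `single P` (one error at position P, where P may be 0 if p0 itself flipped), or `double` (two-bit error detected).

s1: b1⊕b3⊕b5⊕b7⊕b9⊕b11⊕b13⊕b15⊕b17⊕b19⊕b21⊕b23⊕b25⊕b27⊕b29⊕b31 = 0⊕0⊕0⊕1⊕0⊕1⊕0⊕0⊕1⊕1⊕0⊕1⊕0⊕1⊕1⊕1 = 0
s2: b2⊕b3⊕b6⊕b7⊕b10⊕b11⊕b14⊕b15⊕b18⊕b19⊕b22⊕b23⊕b26⊕b27⊕b30⊕b31 = 1⊕0⊕1⊕1⊕0⊕1⊕0⊕0⊕1⊕1⊕0⊕1⊕0⊕1⊕1⊕1 = 0
s4: b4⊕b5⊕b6⊕b7⊕b12⊕b13⊕b14⊕b15⊕b20⊕b21⊕b22⊕b23⊕b28⊕b29⊕b30⊕b31 = 1⊕0⊕1⊕1⊕1⊕0⊕0⊕0⊕0⊕0⊕0⊕1⊕1⊕1⊕1⊕1 = 1
s8: b8⊕b9⊕b10⊕b11⊕b12⊕b13⊕b14⊕b15⊕b24⊕b25⊕b26⊕b27⊕b28⊕b29⊕b30⊕b31 = 1⊕0⊕0⊕1⊕1⊕0⊕0⊕0⊕1⊕0⊕0⊕1⊕1⊕1⊕1⊕1 = 1
s16: b16⊕b17⊕b18⊕b19⊕b20⊕b21⊕b22⊕b23⊕b24⊕b25⊕b26⊕b27⊕b28⊕b29⊕b30⊕b31 = 1⊕1⊕1⊕1⊕0⊕0⊕0⊕1⊕1⊕0⊕0⊕1⊕1⊕1⊕1⊕1 = 1
Syndrome (s16...s1) = 11100 → position 28.
Overall parity (XOR of all 32 bits, including p0): 0⊕0⊕1⊕0⊕1⊕0⊕1⊕1⊕1⊕0⊕0⊕1⊕1⊕0⊕0⊕0⊕1⊕1⊕1⊕1⊕0⊕0⊕0⊕1⊕1⊕0⊕0⊕1⊕1⊕1⊕1⊕1 = 0
Overall=0, syndrome position=28 → double-bit error detected (uncorrectable).

double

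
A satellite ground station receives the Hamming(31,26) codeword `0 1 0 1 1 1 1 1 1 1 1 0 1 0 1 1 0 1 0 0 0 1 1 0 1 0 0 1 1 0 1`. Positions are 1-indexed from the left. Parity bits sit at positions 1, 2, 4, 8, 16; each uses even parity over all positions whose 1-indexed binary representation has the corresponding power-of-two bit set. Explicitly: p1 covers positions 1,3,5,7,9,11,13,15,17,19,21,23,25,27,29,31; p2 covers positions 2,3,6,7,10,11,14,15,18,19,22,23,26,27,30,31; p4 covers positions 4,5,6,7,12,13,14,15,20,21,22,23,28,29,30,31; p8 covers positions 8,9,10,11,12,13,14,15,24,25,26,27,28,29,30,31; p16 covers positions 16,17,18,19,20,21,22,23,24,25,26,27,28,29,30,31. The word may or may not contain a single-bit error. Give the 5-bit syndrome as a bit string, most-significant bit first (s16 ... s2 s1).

00100

s1: b1⊕b3⊕b5⊕b7⊕b9⊕b11⊕b13⊕b15⊕b17⊕b19⊕b21⊕b23⊕b25⊕b27⊕b29⊕b31 = 0⊕0⊕1⊕1⊕1⊕1⊕1⊕1⊕0⊕0⊕0⊕1⊕1⊕0⊕1⊕1 = 0
s2: b2⊕b3⊕b6⊕b7⊕b10⊕b11⊕b14⊕b15⊕b18⊕b19⊕b22⊕b23⊕b26⊕b27⊕b30⊕b31 = 1⊕0⊕1⊕1⊕1⊕1⊕0⊕1⊕1⊕0⊕1⊕1⊕0⊕0⊕0⊕1 = 0
s4: b4⊕b5⊕b6⊕b7⊕b12⊕b13⊕b14⊕b15⊕b20⊕b21⊕b22⊕b23⊕b28⊕b29⊕b30⊕b31 = 1⊕1⊕1⊕1⊕0⊕1⊕0⊕1⊕0⊕0⊕1⊕1⊕1⊕1⊕0⊕1 = 1
s8: b8⊕b9⊕b10⊕b11⊕b12⊕b13⊕b14⊕b15⊕b24⊕b25⊕b26⊕b27⊕b28⊕b29⊕b30⊕b31 = 1⊕1⊕1⊕1⊕0⊕1⊕0⊕1⊕0⊕1⊕0⊕0⊕1⊕1⊕0⊕1 = 0
s16: b16⊕b17⊕b18⊕b19⊕b20⊕b21⊕b22⊕b23⊕b24⊕b25⊕b26⊕b27⊕b28⊕b29⊕b30⊕b31 = 1⊕0⊕1⊕0⊕0⊕0⊕1⊕1⊕0⊕1⊕0⊕0⊕1⊕1⊕0⊕1 = 0
Syndrome (s16...s1) = 00100 → position 4.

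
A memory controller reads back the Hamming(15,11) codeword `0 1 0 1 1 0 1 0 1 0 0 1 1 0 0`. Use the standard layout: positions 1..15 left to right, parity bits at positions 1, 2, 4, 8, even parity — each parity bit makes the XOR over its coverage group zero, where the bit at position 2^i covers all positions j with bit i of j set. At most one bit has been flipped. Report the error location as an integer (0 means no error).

12

s1: b1⊕b3⊕b5⊕b7⊕b9⊕b11⊕b13⊕b15 = 0⊕0⊕1⊕1⊕1⊕0⊕1⊕0 = 0
s2: b2⊕b3⊕b6⊕b7⊕b10⊕b11⊕b14⊕b15 = 1⊕0⊕0⊕1⊕0⊕0⊕0⊕0 = 0
s4: b4⊕b5⊕b6⊕b7⊕b12⊕b13⊕b14⊕b15 = 1⊕1⊕0⊕1⊕1⊕1⊕0⊕0 = 1
s8: b8⊕b9⊕b10⊕b11⊕b12⊕b13⊕b14⊕b15 = 0⊕1⊕0⊕0⊕1⊕1⊕0⊕0 = 1
Syndrome (s8...s1) = 1100 → position 12.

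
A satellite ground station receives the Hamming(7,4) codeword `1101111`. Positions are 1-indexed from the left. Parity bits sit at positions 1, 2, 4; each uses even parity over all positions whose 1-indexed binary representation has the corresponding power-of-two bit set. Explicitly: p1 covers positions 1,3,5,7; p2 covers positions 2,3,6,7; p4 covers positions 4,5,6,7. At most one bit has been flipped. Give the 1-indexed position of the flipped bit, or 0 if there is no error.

3

s1: b1⊕b3⊕b5⊕b7 = 1⊕0⊕1⊕1 = 1
s2: b2⊕b3⊕b6⊕b7 = 1⊕0⊕1⊕1 = 1
s4: b4⊕b5⊕b6⊕b7 = 1⊕1⊕1⊕1 = 0
Syndrome (s4...s1) = 011 → position 3.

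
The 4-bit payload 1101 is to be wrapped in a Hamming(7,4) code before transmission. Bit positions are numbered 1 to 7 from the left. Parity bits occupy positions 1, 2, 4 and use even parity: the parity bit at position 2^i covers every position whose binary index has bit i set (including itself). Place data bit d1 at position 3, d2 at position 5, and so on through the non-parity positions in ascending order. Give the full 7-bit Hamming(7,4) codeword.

Place data bits at non-power-of-two positions: b3=1, b5=1, b6=0, b7=1.
p1 = XOR of data positions {3,5,7} = 1⊕1⊕1 = 1
p2 = XOR of data positions {3,6,7} = 1⊕0⊕1 = 0
p4 = XOR of data positions {5,6,7} = 1⊕0⊕1 = 0
Codeword b1..b7 = 1010101

1010101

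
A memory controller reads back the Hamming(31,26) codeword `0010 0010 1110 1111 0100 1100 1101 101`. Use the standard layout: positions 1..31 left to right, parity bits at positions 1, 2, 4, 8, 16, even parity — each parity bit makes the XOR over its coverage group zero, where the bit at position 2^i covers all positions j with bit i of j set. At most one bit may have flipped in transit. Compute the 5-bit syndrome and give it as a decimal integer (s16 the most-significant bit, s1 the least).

s1: b1⊕b3⊕b5⊕b7⊕b9⊕b11⊕b13⊕b15⊕b17⊕b19⊕b21⊕b23⊕b25⊕b27⊕b29⊕b31 = 0⊕1⊕0⊕1⊕1⊕1⊕1⊕1⊕0⊕0⊕1⊕0⊕1⊕0⊕1⊕1 = 0
s2: b2⊕b3⊕b6⊕b7⊕b10⊕b11⊕b14⊕b15⊕b18⊕b19⊕b22⊕b23⊕b26⊕b27⊕b30⊕b31 = 0⊕1⊕0⊕1⊕1⊕1⊕1⊕1⊕1⊕0⊕1⊕0⊕1⊕0⊕0⊕1 = 0
s4: b4⊕b5⊕b6⊕b7⊕b12⊕b13⊕b14⊕b15⊕b20⊕b21⊕b22⊕b23⊕b28⊕b29⊕b30⊕b31 = 0⊕0⊕0⊕1⊕0⊕1⊕1⊕1⊕0⊕1⊕1⊕0⊕1⊕1⊕0⊕1 = 1
s8: b8⊕b9⊕b10⊕b11⊕b12⊕b13⊕b14⊕b15⊕b24⊕b25⊕b26⊕b27⊕b28⊕b29⊕b30⊕b31 = 0⊕1⊕1⊕1⊕0⊕1⊕1⊕1⊕0⊕1⊕1⊕0⊕1⊕1⊕0⊕1 = 1
s16: b16⊕b17⊕b18⊕b19⊕b20⊕b21⊕b22⊕b23⊕b24⊕b25⊕b26⊕b27⊕b28⊕b29⊕b30⊕b31 = 1⊕0⊕1⊕0⊕0⊕1⊕1⊕0⊕0⊕1⊕1⊕0⊕1⊕1⊕0⊕1 = 1
Syndrome (s16...s1) = 11100 → position 28.

28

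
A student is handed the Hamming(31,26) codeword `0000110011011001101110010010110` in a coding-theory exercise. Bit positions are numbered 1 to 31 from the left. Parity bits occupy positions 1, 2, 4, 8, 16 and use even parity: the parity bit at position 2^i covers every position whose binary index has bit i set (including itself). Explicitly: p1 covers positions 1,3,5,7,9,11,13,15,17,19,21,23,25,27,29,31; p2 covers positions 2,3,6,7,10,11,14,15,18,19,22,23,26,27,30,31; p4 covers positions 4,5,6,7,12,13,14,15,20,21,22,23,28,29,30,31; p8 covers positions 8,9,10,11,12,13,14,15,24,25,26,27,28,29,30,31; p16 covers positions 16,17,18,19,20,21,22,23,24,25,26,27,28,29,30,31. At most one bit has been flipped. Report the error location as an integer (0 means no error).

18

s1: b1⊕b3⊕b5⊕b7⊕b9⊕b11⊕b13⊕b15⊕b17⊕b19⊕b21⊕b23⊕b25⊕b27⊕b29⊕b31 = 0⊕0⊕1⊕0⊕1⊕0⊕1⊕0⊕1⊕1⊕1⊕0⊕0⊕1⊕1⊕0 = 0
s2: b2⊕b3⊕b6⊕b7⊕b10⊕b11⊕b14⊕b15⊕b18⊕b19⊕b22⊕b23⊕b26⊕b27⊕b30⊕b31 = 0⊕0⊕1⊕0⊕1⊕0⊕0⊕0⊕0⊕1⊕0⊕0⊕0⊕1⊕1⊕0 = 1
s4: b4⊕b5⊕b6⊕b7⊕b12⊕b13⊕b14⊕b15⊕b20⊕b21⊕b22⊕b23⊕b28⊕b29⊕b30⊕b31 = 0⊕1⊕1⊕0⊕1⊕1⊕0⊕0⊕1⊕1⊕0⊕0⊕0⊕1⊕1⊕0 = 0
s8: b8⊕b9⊕b10⊕b11⊕b12⊕b13⊕b14⊕b15⊕b24⊕b25⊕b26⊕b27⊕b28⊕b29⊕b30⊕b31 = 0⊕1⊕1⊕0⊕1⊕1⊕0⊕0⊕1⊕0⊕0⊕1⊕0⊕1⊕1⊕0 = 0
s16: b16⊕b17⊕b18⊕b19⊕b20⊕b21⊕b22⊕b23⊕b24⊕b25⊕b26⊕b27⊕b28⊕b29⊕b30⊕b31 = 1⊕1⊕0⊕1⊕1⊕1⊕0⊕0⊕1⊕0⊕0⊕1⊕0⊕1⊕1⊕0 = 1
Syndrome (s16...s1) = 10010 → position 18.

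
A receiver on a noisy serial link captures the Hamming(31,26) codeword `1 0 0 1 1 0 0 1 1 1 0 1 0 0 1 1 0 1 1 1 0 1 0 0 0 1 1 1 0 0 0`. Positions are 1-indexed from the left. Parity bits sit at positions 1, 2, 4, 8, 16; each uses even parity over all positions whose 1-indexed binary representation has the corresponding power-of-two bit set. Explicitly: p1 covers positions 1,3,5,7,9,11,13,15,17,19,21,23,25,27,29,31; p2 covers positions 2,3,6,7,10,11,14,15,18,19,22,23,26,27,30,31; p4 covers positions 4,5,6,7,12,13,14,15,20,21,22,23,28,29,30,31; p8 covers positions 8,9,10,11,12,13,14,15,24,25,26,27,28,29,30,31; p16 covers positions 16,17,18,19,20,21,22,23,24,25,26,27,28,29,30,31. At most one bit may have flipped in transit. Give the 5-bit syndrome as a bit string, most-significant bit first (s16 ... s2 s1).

00110

s1: b1⊕b3⊕b5⊕b7⊕b9⊕b11⊕b13⊕b15⊕b17⊕b19⊕b21⊕b23⊕b25⊕b27⊕b29⊕b31 = 1⊕0⊕1⊕0⊕1⊕0⊕0⊕1⊕0⊕1⊕0⊕0⊕0⊕1⊕0⊕0 = 0
s2: b2⊕b3⊕b6⊕b7⊕b10⊕b11⊕b14⊕b15⊕b18⊕b19⊕b22⊕b23⊕b26⊕b27⊕b30⊕b31 = 0⊕0⊕0⊕0⊕1⊕0⊕0⊕1⊕1⊕1⊕1⊕0⊕1⊕1⊕0⊕0 = 1
s4: b4⊕b5⊕b6⊕b7⊕b12⊕b13⊕b14⊕b15⊕b20⊕b21⊕b22⊕b23⊕b28⊕b29⊕b30⊕b31 = 1⊕1⊕0⊕0⊕1⊕0⊕0⊕1⊕1⊕0⊕1⊕0⊕1⊕0⊕0⊕0 = 1
s8: b8⊕b9⊕b10⊕b11⊕b12⊕b13⊕b14⊕b15⊕b24⊕b25⊕b26⊕b27⊕b28⊕b29⊕b30⊕b31 = 1⊕1⊕1⊕0⊕1⊕0⊕0⊕1⊕0⊕0⊕1⊕1⊕1⊕0⊕0⊕0 = 0
s16: b16⊕b17⊕b18⊕b19⊕b20⊕b21⊕b22⊕b23⊕b24⊕b25⊕b26⊕b27⊕b28⊕b29⊕b30⊕b31 = 1⊕0⊕1⊕1⊕1⊕0⊕1⊕0⊕0⊕0⊕1⊕1⊕1⊕0⊕0⊕0 = 0
Syndrome (s16...s1) = 00110 → position 6.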